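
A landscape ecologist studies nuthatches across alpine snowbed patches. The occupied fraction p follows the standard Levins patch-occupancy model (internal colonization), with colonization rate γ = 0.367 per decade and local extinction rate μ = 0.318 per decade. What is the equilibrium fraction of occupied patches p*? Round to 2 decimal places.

0.13

Setting dp/dt = 0 and dividing through by p* gives γ·(1−p*) = μ.
So p* = 1 − μ/γ = 1 − 0.318/0.367 = 1 − 0.8665 = 0.1335.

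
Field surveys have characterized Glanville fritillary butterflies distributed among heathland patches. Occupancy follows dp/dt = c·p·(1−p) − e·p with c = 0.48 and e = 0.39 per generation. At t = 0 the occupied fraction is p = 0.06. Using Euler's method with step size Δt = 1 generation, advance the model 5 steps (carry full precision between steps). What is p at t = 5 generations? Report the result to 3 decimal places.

0.079

Update rule: p ← p + [c·p·(1−p) − e·p]·Δt with Δt = 1.
p: 0.06000 → 0.06367  (Δp = +0.00367)
p: 0.06367 → 0.06746  (Δp = +0.00378)
p: 0.06746 → 0.07134  (Δp = +0.00389)
p: 0.07134 → 0.07532  (Δp = +0.00398)
p: 0.07532 → 0.07938  (Δp = +0.00406)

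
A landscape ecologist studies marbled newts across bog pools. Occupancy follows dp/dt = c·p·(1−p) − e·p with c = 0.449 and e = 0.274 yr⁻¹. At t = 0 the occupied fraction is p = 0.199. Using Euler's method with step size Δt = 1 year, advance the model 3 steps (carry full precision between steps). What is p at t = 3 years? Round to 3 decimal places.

Update rule: p ← p + [c·p·(1−p) − e·p]·Δt with Δt = 1.
t = 1: p = 0.19900 + (+0.01704) = 0.21604
t = 2: p = 0.21604 + (+0.01685) = 0.23289
t = 3: p = 0.23289 + (+0.01640) = 0.24930

0.249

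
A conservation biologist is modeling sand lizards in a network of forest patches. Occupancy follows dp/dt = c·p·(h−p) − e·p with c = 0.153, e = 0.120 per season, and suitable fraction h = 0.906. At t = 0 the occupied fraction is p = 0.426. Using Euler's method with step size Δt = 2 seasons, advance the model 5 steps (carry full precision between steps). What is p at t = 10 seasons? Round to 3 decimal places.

0.291

Update rule: p ← p + [c·p·(h−p) − e·p]·Δt with Δt = 2.
  1  |  dp/dt·Δt = -0.039669  |  p_1 = 0.386331
  2  |  dp/dt·Δt = -0.031286  |  p_2 = 0.355045
  3  |  dp/dt·Δt = -0.025353  |  p_3 = 0.329692
  4  |  dp/dt·Δt = -0.020985  |  p_4 = 0.308707
  5  |  dp/dt·Δt = -0.017667  |  p_5 = 0.291041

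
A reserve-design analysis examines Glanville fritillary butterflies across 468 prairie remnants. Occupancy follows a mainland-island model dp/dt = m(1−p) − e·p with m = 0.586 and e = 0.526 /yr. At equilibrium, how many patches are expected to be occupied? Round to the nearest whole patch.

247

p* = m/(m+e) = 0.586/1.1120 = 0.5270.
Expected occupied patches = N × p* = 468 × 0.5270 = 246.63 ≈ 247.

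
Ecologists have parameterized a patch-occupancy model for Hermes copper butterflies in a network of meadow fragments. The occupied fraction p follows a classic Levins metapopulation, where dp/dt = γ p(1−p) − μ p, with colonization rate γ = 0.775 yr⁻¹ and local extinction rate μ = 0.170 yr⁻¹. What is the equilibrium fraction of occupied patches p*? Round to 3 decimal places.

At equilibrium, colonization balances extinction: γ·p*·(1−p*) = μ·p*.
So p* = 1 − μ/γ = 1 − 0.170/0.775 = 1 − 0.2194 = 0.7806.

0.781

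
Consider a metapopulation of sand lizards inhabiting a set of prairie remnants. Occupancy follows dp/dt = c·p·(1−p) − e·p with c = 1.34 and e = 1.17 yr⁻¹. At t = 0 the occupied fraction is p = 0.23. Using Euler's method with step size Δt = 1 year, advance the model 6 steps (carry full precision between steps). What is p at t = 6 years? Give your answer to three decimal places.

0.146

Update rule: p ← p + [c·p·(1−p) − e·p]·Δt with Δt = 1.
t = 1: p = 0.23000 + (-0.03179) = 0.19821
t = 2: p = 0.19821 + (-0.01895) = 0.17926
t = 3: p = 0.17926 + (-0.01259) = 0.16668
t = 4: p = 0.16668 + (-0.00889) = 0.15779
t = 5: p = 0.15779 + (-0.00654) = 0.15125
t = 6: p = 0.15125 + (-0.00494) = 0.14631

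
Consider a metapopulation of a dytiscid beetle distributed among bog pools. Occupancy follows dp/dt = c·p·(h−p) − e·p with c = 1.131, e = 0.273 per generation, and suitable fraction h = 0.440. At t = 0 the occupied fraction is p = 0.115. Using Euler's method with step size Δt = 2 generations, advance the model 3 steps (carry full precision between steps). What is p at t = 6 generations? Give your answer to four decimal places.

0.1710

Update rule: p ← p + [c·p·(h−p) − e·p]·Δt with Δt = 2.
t = 2: p = 0.11500 + (+0.02175) = 0.13675
t = 4: p = 0.13675 + (+0.01914) = 0.15589
t = 6: p = 0.15589 + (+0.01507) = 0.17096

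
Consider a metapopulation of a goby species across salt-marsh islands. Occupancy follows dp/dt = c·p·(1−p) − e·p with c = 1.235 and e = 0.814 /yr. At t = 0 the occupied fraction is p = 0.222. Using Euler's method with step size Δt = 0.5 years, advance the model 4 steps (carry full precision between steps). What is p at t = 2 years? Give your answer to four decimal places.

0.2793

Update rule: p ← p + [c·p·(1−p) − e·p]·Δt with Δt = 0.5.
step 1: Δp = +0.01630, p = 0.23830
step 2: Δp = +0.01510, p = 0.25339
step 3: Δp = +0.01369, p = 0.26709
step 4: Δp = +0.01217, p = 0.27926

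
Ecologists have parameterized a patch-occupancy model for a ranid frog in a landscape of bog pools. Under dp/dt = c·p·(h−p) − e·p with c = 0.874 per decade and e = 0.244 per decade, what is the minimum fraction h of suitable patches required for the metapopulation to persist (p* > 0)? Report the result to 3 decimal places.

p* = h − e/c is positive only when h > e/c.
h_min = e/c = 0.244/0.874 = 0.2792.

0.279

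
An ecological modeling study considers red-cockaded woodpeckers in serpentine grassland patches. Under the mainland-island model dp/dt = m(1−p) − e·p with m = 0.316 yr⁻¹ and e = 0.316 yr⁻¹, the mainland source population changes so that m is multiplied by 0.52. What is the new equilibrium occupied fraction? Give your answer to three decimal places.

Before: p* = 0.316/(0.316+0.316) = 0.5000.
After: m = 0.16432, e = 0.316; p* = 0.16432/0.4803 = 0.3421.

0.342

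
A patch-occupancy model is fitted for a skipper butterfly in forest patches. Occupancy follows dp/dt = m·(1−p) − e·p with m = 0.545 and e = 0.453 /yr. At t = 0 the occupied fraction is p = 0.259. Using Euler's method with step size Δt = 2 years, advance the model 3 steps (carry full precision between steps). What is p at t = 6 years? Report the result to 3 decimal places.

Update rule: p ← p + [m·(1−p) − e·p]·Δt with Δt = 2.
p: 0.25900 → 0.83204  (Δp = +0.57304)
p: 0.83204 → 0.26129  (Δp = -0.57074)
p: 0.26129 → 0.82975  (Δp = +0.56846)

0.830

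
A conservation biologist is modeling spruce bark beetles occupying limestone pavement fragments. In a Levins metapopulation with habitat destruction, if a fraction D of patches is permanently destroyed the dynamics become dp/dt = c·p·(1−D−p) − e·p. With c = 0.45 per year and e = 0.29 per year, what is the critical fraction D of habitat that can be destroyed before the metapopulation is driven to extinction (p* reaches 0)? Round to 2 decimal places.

0.36

The nontrivial equilibrium is p* = (1−D) − e/c; extinction occurs when this hits zero.
So D_crit = 1 − e/c = 1 − 0.29/0.45 = 1 − 0.6444 = 0.3556.
Note this equals the original equilibrium occupancy — the Levins extinction-debt result.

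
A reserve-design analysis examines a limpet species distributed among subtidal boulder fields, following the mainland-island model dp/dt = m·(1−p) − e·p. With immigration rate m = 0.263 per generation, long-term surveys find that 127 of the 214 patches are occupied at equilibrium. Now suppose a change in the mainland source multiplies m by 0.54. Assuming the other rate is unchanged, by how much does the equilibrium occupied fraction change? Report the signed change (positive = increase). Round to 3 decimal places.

-0.153

Observed p* = 127/214 = 0.59346.
Balance m(1−p*) = e·p* gives e = m(1−p*)/p* = 0.263×0.40654/0.59346 = 0.18016.
New p* = m/(m+e) = 0.14202/(0.14202+0.18016) = 0.44081.
Δp* = 0.44081 − 0.59346 = -0.15265.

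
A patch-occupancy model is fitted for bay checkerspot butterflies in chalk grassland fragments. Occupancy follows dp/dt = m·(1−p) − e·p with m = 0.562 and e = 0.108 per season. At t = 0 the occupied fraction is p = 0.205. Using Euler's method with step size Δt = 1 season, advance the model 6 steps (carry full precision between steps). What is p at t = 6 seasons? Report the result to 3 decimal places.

Update rule: p ← p + [m·(1−p) − e·p]·Δt with Δt = 1.
t = 1: p = 0.20500 + (+0.42465) = 0.62965
t = 2: p = 0.62965 + (+0.14013) = 0.76978
t = 3: p = 0.76978 + (+0.04624) = 0.81603
t = 4: p = 0.81603 + (+0.01526) = 0.83129
t = 5: p = 0.83129 + (+0.00504) = 0.83633
t = 6: p = 0.83633 + (+0.00166) = 0.83799

0.838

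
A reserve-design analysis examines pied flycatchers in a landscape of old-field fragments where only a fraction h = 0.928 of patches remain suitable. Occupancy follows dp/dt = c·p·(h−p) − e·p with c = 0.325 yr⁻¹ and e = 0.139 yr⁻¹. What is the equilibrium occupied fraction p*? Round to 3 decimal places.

0.500

Setting dp/dt = 0 and dividing by p* gives c·(h−p*) = e.
So p* = h − e/c = 0.928 − 0.139/0.325 = 0.928 − 0.4277 = 0.5003.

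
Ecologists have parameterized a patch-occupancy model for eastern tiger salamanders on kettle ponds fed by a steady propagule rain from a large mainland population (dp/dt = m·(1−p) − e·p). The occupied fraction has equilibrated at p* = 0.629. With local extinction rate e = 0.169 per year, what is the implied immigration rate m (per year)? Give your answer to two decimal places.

0.29

At equilibrium m(1−p*) = e·p*, so m = e·p*/(1−p*).
m = 0.169 × 0.629 / 0.3710 = 0.1063/0.3710 = 0.2865.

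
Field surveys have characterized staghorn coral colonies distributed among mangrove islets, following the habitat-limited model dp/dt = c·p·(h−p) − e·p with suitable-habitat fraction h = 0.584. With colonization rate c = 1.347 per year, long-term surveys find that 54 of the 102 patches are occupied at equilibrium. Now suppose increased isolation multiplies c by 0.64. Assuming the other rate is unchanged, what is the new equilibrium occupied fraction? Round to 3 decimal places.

0.499

Observed p* = 54/102 = 0.52941.
Balance c(h−p*) = e gives e = 1.347×(0.584 − 0.52941) = 0.07353.
New p* = 0.584 − e/c = 0.584 − 0.07353/0.86208 = 0.49871.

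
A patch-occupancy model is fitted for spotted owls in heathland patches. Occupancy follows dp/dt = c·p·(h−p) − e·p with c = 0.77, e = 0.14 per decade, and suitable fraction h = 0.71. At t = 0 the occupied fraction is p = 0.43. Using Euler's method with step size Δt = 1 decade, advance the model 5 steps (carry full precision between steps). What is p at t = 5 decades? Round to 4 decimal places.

0.5183

Update rule: p ← p + [c·p·(h−p) − e·p]·Δt with Δt = 1.
t = 1: p = 0.43000 + (+0.03251) = 0.46251
t = 2: p = 0.46251 + (+0.02339) = 0.48590
t = 3: p = 0.48590 + (+0.01582) = 0.50172
t = 4: p = 0.50172 + (+0.01022) = 0.51194
t = 5: p = 0.51194 + (+0.00640) = 0.51834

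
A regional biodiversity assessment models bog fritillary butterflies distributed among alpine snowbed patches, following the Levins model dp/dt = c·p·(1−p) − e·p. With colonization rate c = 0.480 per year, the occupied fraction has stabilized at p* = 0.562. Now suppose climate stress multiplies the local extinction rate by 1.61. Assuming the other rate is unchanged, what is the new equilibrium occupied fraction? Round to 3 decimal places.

0.295

Balance c(1−p*) = e gives e = 0.480×(1 − 0.56200) = 0.21024.
New p* = 1 − e/c = 1 − 0.33849/0.48000 = 0.29481.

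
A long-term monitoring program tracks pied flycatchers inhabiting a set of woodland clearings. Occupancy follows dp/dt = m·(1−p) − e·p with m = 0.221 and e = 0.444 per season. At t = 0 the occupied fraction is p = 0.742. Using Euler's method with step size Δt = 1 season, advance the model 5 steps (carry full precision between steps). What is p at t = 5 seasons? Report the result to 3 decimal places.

Update rule: p ← p + [m·(1−p) − e·p]·Δt with Δt = 1.
t = 1: p = 0.74200 + (-0.27243) = 0.46957
t = 2: p = 0.46957 + (-0.09126) = 0.37831
t = 3: p = 0.37831 + (-0.03057) = 0.34773
t = 4: p = 0.34773 + (-0.01024) = 0.33749
t = 5: p = 0.33749 + (-0.00343) = 0.33406

0.334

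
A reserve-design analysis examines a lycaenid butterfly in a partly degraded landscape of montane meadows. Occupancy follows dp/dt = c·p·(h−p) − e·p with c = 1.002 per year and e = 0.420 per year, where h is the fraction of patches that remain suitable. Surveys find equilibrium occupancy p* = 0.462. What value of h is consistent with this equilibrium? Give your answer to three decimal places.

0.881

At equilibrium c(h−p*) = e, so h = p* + e/c.
h = 0.462 + 0.420/1.002 = 0.462 + 0.4192 = 0.8812.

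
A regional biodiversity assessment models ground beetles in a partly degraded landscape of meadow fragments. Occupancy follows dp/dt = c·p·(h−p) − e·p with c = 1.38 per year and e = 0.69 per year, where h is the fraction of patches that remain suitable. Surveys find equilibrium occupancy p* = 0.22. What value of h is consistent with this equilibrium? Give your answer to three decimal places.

0.720

At equilibrium c(h−p*) = e, so h = p* + e/c.
h = 0.22 + 0.69/1.38 = 0.22 + 0.5000 = 0.7200.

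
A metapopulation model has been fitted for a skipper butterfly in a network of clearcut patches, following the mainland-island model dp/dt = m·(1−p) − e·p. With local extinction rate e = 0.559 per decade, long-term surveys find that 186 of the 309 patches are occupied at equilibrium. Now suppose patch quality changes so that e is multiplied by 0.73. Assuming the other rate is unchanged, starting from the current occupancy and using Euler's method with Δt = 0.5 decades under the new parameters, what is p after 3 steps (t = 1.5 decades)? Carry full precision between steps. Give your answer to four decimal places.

0.6707

Observed p* = 186/309 = 0.60194.
Balance m(1−p*) = e·p* gives m = e·p*/(1−p*) = 0.559×0.60194/0.39806 = 0.84532.
Starting from p₀ = 0.60194; update p ← p + (dp/dt)·Δt with the new parameters.
p: 0.60194 → 0.64737  (Δp = +0.04543)
p: 0.64737 → 0.66432  (Δp = +0.01696)
p: 0.66432 → 0.67066  (Δp = +0.00633)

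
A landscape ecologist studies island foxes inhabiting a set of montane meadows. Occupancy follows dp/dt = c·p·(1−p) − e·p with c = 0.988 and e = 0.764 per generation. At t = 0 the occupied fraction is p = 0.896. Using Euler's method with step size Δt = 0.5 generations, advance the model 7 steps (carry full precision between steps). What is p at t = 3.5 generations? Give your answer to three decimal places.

0.315

Update rule: p ← p + [c·p·(1−p) − e·p]·Δt with Δt = 0.5.
p: 0.89600 → 0.59976  (Δp = -0.29624)
p: 0.59976 → 0.48924  (Δp = -0.11053)
p: 0.48924 → 0.42579  (Δp = -0.06345)
p: 0.42579 → 0.38392  (Δp = -0.04187)
p: 0.38392 → 0.35410  (Δp = -0.02981)
p: 0.35410 → 0.33182  (Δp = -0.02228)
p: 0.33182 → 0.31459  (Δp = -0.01723)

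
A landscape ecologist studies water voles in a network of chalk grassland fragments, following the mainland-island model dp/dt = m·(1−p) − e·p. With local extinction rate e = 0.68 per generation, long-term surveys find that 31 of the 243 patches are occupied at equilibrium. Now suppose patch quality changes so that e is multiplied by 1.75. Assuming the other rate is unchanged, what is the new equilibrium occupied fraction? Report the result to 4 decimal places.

Observed p* = 31/243 = 0.12757.
Balance m(1−p*) = e·p* gives m = e·p*/(1−p*) = 0.68×0.12757/0.87243 = 0.09943.
New p* = m/(m+e) = 0.09943/(0.09943+1.19000) = 0.07711.

0.0771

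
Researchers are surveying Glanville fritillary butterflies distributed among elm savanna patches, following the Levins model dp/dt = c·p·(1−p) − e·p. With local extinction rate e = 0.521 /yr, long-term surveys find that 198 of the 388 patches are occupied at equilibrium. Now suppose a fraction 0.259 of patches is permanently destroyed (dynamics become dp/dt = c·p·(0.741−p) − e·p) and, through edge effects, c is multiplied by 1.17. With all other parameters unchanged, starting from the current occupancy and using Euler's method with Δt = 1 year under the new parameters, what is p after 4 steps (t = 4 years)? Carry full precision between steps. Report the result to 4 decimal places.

0.3337

Observed p* = 198/388 = 0.51031.
Balance c(1−p*) = e gives c = e/(1 − 0.51031) = 0.521/0.48969 = 1.06394.
Starting from p₀ = 0.51031; update p ← p + (dp/dt)·Δt with the new parameters.
step 1: Δp = -0.11933, p = 0.39098
step 2: Δp = -0.03335, p = 0.35763
step 3: Δp = -0.01566, p = 0.34197
step 4: Δp = -0.00831, p = 0.33367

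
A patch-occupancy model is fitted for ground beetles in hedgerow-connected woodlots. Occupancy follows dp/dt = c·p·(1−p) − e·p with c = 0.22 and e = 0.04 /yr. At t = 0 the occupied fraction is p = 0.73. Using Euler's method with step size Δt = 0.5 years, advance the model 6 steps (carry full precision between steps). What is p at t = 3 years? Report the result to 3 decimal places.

Update rule: p ← p + [c·p·(1−p) − e·p]·Δt with Δt = 0.5.
  1  |  dp/dt·Δt = +0.007081  |  p_1 = 0.737081
  2  |  dp/dt·Δt = +0.006576  |  p_2 = 0.743657
  3  |  dp/dt·Δt = +0.006096  |  p_3 = 0.749753
  4  |  dp/dt·Δt = +0.005644  |  p_4 = 0.755396
  5  |  dp/dt·Δt = +0.005217  |  p_5 = 0.760613
  6  |  dp/dt·Δt = +0.004817  |  p_6 = 0.765430

0.765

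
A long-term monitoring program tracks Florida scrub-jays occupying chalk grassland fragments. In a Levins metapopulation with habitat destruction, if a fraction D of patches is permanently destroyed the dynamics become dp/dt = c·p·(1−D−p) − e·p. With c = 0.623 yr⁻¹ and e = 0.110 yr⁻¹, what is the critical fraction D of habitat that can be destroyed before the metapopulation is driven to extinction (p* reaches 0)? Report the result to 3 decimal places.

The nontrivial equilibrium is p* = (1−D) − e/c; extinction occurs when this hits zero.
So D_crit = 1 − e/c = 1 − 0.110/0.623 = 1 − 0.1766 = 0.8234.
Note this equals the original equilibrium occupancy — the Levins extinction-debt result.

0.823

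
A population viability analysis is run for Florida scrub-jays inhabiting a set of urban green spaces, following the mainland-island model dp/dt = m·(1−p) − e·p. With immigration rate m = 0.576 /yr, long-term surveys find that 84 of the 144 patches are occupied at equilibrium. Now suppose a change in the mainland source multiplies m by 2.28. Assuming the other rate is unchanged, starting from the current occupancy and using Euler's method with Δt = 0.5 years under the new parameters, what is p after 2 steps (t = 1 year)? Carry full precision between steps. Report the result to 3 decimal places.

0.758

Observed p* = 84/144 = 0.58333.
Balance m(1−p*) = e·p* gives e = m(1−p*)/p* = 0.576×0.41667/0.58333 = 0.41143.
Starting from p₀ = 0.58333; update p ← p + (dp/dt)·Δt with the new parameters.
step 1: Δp = +0.15360, p = 0.73693
step 2: Δp = +0.02114, p = 0.75808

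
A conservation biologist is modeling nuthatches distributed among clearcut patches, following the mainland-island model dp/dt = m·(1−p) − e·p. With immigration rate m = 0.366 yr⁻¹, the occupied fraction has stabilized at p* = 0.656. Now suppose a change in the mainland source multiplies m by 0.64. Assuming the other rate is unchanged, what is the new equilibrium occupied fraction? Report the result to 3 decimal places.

0.550

Balance m(1−p*) = e·p* gives e = m(1−p*)/p* = 0.366×0.34400/0.65600 = 0.19193.
New p* = m/(m+e) = 0.23424/(0.23424+0.19193) = 0.54964.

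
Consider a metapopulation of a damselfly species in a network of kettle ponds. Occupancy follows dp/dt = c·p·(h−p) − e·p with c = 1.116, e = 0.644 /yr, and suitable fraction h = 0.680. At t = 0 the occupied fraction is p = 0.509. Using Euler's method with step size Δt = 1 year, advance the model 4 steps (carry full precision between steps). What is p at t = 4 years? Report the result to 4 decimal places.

0.1740

Update rule: p ← p + [c·p·(h−p) − e·p]·Δt with Δt = 1.
t = 1: p = 0.50900 + (-0.23066) = 0.27834
t = 2: p = 0.27834 + (-0.05448) = 0.22386
t = 3: p = 0.22386 + (-0.03021) = 0.19365
t = 4: p = 0.19365 + (-0.01960) = 0.17404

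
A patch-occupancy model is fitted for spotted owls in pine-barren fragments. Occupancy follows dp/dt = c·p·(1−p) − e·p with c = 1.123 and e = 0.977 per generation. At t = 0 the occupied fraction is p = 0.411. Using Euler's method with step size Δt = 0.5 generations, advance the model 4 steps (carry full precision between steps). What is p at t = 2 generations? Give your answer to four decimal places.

Update rule: p ← p + [c·p·(1−p) − e·p]·Δt with Δt = 0.5.
step 1: Δp = -0.06485, p = 0.34615
step 2: Δp = -0.04201, p = 0.30414
step 3: Δp = -0.02974, p = 0.27440
step 4: Δp = -0.02225, p = 0.25216

0.2522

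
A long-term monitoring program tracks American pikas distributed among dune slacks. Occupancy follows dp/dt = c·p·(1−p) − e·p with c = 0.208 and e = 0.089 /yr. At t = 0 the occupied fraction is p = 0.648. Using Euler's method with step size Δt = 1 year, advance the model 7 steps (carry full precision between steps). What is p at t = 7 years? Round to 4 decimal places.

Update rule: p ← p + [c·p·(1−p) − e·p]·Δt with Δt = 1.
  1  |  dp/dt·Δt = -0.010228  |  p_1 = 0.637772
  2  |  dp/dt·Δt = -0.008710  |  p_2 = 0.629062
  3  |  dp/dt·Δt = -0.007451  |  p_3 = 0.621611
  4  |  dp/dt·Δt = -0.006400  |  p_4 = 0.615211
  5  |  dp/dt·Δt = -0.005515  |  p_5 = 0.609697
  6  |  dp/dt·Δt = -0.004766  |  p_6 = 0.604931
  7  |  dp/dt·Δt = -0.004129  |  p_7 = 0.600802

0.6008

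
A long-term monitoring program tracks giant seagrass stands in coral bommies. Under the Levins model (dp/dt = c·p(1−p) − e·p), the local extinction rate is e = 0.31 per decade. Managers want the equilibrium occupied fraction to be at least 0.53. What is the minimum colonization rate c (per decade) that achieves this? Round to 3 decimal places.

p* = 1 − e/c ≥ 0.53 requires e/c ≤ 0.4700, i.e. c ≥ e/0.4700.
c_min = 0.31/0.4700 = 0.6596.

0.660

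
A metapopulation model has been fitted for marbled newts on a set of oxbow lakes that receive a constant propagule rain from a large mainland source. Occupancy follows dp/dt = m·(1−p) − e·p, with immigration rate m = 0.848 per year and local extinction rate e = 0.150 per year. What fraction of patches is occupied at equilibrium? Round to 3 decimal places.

At equilibrium the propagule rain into empty patches balances local extinction: m(1−p*) = e·p*.
p* = m/(m+e) = 0.848/(0.848+0.150) = 0.848/0.9980 = 0.8497.

0.850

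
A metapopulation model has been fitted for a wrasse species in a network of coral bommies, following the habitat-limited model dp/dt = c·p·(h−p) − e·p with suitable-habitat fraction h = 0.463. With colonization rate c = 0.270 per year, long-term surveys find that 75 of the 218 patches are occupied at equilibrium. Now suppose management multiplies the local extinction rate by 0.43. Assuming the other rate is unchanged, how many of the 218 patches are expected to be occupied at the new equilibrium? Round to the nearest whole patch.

Observed p* = 75/218 = 0.34404.
Balance c(h−p*) = e gives e = 0.270×(0.463 − 0.34404) = 0.03212.
New p* = 0.463 − e/c = 0.463 − 0.01381/0.27000 = 0.41185.
Expected occupied = 218 × 0.41185 = 89.78 ≈ 90.

90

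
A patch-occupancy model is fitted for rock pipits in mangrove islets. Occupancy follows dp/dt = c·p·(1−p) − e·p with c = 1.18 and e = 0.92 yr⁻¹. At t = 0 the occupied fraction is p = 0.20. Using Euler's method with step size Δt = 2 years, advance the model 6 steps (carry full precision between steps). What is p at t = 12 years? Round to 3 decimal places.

0.220

Update rule: p ← p + [c·p·(1−p) − e·p]·Δt with Δt = 2.
step 1: Δp = +0.00960, p = 0.20960
step 2: Δp = +0.00531, p = 0.21491
step 3: Δp = +0.00275, p = 0.21766
step 4: Δp = +0.00137, p = 0.21904
step 5: Δp = +0.00067, p = 0.21971
step 6: Δp = +0.00033, p = 0.22004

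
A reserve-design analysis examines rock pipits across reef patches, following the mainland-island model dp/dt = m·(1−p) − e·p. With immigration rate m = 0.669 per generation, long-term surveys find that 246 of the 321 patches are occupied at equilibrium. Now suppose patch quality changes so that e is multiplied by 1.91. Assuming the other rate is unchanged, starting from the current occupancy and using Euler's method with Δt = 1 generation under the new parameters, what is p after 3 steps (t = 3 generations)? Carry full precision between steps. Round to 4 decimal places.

0.6320

Observed p* = 246/321 = 0.76636.
Balance m(1−p*) = e·p* gives e = m(1−p*)/p* = 0.669×0.23364/0.76636 = 0.20396.
Starting from p₀ = 0.76636; update p ← p + (dp/dt)·Δt with the new parameters.
p: 0.76636 → 0.62411  (Δp = -0.14224)
p: 0.62411 → 0.63245  (Δp = +0.00833)
p: 0.63245 → 0.63196  (Δp = -0.00049)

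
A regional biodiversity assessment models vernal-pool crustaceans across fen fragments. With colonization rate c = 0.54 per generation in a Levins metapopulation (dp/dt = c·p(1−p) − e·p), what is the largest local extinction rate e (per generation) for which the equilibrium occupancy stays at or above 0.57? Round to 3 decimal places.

1 − e/c ≥ 0.57 ⇒ e ≤ c(1 − 0.57) = 0.54 × 0.4300.
e_max = 0.2322.

0.232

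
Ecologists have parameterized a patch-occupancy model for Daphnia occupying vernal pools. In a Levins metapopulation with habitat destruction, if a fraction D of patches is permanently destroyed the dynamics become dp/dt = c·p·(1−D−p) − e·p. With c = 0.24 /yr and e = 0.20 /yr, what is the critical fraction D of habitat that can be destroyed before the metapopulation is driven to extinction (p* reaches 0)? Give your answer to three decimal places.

0.167

The nontrivial equilibrium is p* = (1−D) − e/c; extinction occurs when this hits zero.
So D_crit = 1 − e/c = 1 − 0.20/0.24 = 1 − 0.8333 = 0.1667.
Note this equals the original equilibrium occupancy — the Levins extinction-debt result.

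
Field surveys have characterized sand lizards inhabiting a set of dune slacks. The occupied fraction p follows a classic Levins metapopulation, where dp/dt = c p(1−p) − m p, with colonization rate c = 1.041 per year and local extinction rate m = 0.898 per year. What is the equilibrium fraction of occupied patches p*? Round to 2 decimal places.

At equilibrium, colonization balances extinction: c·p*·(1−p*) = m·p*.
So p* = 1 − m/c = 1 − 0.898/1.041 = 1 − 0.8626 = 0.1374.

0.14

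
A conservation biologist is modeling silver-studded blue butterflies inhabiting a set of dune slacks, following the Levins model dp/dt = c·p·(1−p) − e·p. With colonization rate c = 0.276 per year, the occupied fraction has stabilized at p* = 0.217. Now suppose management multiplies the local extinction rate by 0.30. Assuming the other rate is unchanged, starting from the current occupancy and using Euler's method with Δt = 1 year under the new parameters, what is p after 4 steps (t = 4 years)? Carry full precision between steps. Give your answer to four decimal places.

0.3626

Balance c(1−p*) = e gives e = 0.276×(1 − 0.21700) = 0.21611.
Starting from p₀ = 0.21700; update p ← p + (dp/dt)·Δt with the new parameters.
p: 0.21700 → 0.24983  (Δp = +0.03283)
p: 0.24983 → 0.28536  (Δp = +0.03553)
p: 0.28536 → 0.32314  (Δp = +0.03778)
p: 0.32314 → 0.36256  (Δp = +0.03942)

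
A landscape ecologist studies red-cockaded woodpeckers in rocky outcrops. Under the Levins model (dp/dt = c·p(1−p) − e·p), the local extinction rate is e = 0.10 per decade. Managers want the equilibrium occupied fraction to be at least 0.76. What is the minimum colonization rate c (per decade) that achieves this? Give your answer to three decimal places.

0.417

p* = 1 − e/c ≥ 0.76 requires e/c ≤ 0.2400, i.e. c ≥ e/0.2400.
c_min = 0.10/0.2400 = 0.4167.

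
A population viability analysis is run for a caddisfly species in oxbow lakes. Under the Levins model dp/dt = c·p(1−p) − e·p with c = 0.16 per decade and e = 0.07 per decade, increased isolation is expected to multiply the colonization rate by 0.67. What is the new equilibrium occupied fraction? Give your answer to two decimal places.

Before: p* = 1 − 0.07/0.16 = 0.5625.
After the change, c = 0.1072, e = 0.07, so p* = 1 − 0.07/0.1072 = 0.3470.

0.35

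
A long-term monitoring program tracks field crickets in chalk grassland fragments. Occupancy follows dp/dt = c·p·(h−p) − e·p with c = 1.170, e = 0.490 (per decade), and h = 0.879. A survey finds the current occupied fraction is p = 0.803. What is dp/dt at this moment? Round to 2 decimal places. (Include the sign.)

Colonization term: c·p·(h−p) = 1.170×0.803×0.0760 = 0.07140.
Extinction term: e·p = 0.39347.
dp/dt = 0.07140 − 0.39347 = -0.32207.

-0.32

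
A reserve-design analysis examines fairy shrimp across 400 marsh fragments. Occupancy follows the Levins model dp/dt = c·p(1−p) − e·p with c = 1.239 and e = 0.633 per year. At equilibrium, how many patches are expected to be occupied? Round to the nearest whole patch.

196

p* = 1 − e/c = 1 − 0.633/1.239 = 0.4891.
Expected occupied patches = N × p* = 400 × 0.4891 = 195.64 ≈ 196.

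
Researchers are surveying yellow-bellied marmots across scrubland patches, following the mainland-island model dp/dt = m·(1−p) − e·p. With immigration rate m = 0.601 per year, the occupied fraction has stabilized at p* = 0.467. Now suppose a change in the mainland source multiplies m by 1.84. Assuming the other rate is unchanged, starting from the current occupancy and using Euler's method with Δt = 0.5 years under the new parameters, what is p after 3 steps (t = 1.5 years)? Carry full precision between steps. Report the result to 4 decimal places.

Balance m(1−p*) = e·p* gives e = m(1−p*)/p* = 0.601×0.53300/0.46700 = 0.68594.
Starting from p₀ = 0.46700; update p ← p + (dp/dt)·Δt with the new parameters.
step 1: Δp = +0.13454, p = 0.60154
step 2: Δp = +0.01401, p = 0.61555
step 3: Δp = +0.00146, p = 0.61701

0.6170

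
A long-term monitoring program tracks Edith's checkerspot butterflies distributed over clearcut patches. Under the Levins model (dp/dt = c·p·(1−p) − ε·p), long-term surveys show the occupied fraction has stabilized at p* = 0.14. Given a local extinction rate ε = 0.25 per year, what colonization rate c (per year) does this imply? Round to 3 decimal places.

0.291

At equilibrium c(1−p*) = ε, so c = ε/(1−p*).
c = 0.25/(1 − 0.14) = 0.25/0.8600 = 0.2907.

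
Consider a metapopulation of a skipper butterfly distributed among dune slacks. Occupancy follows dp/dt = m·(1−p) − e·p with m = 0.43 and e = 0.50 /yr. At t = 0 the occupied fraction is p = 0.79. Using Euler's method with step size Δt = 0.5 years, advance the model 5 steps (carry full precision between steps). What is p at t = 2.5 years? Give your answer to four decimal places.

Update rule: p ← p + [m·(1−p) − e·p]·Δt with Δt = 0.5.
p: 0.79000 → 0.63765  (Δp = -0.15235)
p: 0.63765 → 0.55614  (Δp = -0.08151)
p: 0.55614 → 0.51254  (Δp = -0.04361)
p: 0.51254 → 0.48921  (Δp = -0.02333)
p: 0.48921 → 0.47673  (Δp = -0.01248)

0.4767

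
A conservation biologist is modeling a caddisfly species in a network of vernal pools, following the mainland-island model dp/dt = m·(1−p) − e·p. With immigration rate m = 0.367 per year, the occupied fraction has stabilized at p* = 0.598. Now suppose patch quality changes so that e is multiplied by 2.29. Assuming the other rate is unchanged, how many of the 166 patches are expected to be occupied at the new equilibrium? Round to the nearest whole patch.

Balance m(1−p*) = e·p* gives e = m(1−p*)/p* = 0.367×0.40200/0.59800 = 0.24671.
New p* = m/(m+e) = 0.36700/(0.36700+0.56497) = 0.39379.
Expected occupied = 166 × 0.39379 = 65.37 ≈ 65.

65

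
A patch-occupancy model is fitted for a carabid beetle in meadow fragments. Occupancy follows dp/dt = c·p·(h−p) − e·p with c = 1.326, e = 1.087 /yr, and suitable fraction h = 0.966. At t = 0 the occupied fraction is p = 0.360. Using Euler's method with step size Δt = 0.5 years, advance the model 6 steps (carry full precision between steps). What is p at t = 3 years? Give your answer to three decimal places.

Update rule: p ← p + [c·p·(h−p) − e·p]·Δt with Δt = 0.5.
  1  |  dp/dt·Δt = -0.051020  |  p_1 = 0.308980
  2  |  dp/dt·Δt = -0.033338  |  p_2 = 0.275642
  3  |  dp/dt·Δt = -0.023648  |  p_3 = 0.251994
  4  |  dp/dt·Δt = -0.017668  |  p_4 = 0.234326
  5  |  dp/dt·Δt = -0.013685  |  p_5 = 0.220641
  6  |  dp/dt·Δt = -0.010884  |  p_6 = 0.209758

0.210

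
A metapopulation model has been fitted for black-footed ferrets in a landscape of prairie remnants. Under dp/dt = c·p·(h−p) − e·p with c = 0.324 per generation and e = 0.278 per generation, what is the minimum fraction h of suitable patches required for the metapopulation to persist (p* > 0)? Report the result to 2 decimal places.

p* = h − e/c is positive only when h > e/c.
h_min = e/c = 0.278/0.324 = 0.8580.

0.86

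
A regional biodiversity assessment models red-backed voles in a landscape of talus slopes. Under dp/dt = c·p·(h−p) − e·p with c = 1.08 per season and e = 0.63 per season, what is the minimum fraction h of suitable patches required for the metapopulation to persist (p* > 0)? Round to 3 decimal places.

0.583

p* = h − e/c is positive only when h > e/c.
h_min = e/c = 0.63/1.08 = 0.5833.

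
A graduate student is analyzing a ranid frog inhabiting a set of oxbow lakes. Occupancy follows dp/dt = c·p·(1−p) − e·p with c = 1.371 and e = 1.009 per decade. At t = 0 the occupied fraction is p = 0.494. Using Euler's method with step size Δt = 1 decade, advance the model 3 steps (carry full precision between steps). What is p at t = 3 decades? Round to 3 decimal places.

Update rule: p ← p + [c·p·(1−p) − e·p]·Δt with Δt = 1.
t = 1: p = 0.49400 + (-0.15575) = 0.33825
t = 2: p = 0.33825 + (-0.03442) = 0.30384
t = 3: p = 0.30384 + (-0.01658) = 0.28726

0.287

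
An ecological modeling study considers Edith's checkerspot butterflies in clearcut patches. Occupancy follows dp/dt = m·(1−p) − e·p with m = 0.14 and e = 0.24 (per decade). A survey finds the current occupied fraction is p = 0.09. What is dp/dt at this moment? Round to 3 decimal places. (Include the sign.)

Colonization term: m·(1−p) = 0.14×0.9100 = 0.12740.
Extinction term: e·p = 0.02160.
dp/dt = 0.12740 − 0.02160 = 0.10580.

0.106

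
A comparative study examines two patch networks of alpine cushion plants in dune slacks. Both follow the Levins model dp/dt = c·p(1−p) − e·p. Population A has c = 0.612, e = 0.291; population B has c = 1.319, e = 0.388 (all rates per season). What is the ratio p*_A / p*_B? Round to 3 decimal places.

0.743

A: p*_A = 1 − 0.291/0.612 = 0.5245.
B: p*_B = 1 − 0.388/1.319 = 0.7058.
p*_A / p*_B = 0.5245/0.7058 = 0.7431.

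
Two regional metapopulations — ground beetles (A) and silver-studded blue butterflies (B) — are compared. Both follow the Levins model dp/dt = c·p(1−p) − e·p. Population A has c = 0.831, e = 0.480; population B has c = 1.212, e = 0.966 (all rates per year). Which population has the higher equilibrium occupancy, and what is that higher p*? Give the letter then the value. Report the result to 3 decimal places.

A: p*_A = 1 − 0.480/0.831 = 0.4224.
B: p*_B = 1 − 0.966/1.212 = 0.2030.
A is higher at 0.4224.

A, 0.422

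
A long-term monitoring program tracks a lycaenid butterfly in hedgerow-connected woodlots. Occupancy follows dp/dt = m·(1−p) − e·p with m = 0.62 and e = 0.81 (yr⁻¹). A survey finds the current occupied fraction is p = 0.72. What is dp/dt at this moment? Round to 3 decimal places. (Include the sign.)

Colonization term: m·(1−p) = 0.62×0.2800 = 0.17360.
Extinction term: e·p = 0.58320.
dp/dt = 0.17360 − 0.58320 = -0.40960.

-0.410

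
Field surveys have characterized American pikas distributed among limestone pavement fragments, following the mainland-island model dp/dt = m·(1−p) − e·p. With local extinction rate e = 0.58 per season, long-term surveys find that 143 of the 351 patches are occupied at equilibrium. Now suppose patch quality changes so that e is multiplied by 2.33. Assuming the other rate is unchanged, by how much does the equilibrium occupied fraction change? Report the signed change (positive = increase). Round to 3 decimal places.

-0.180

Observed p* = 143/351 = 0.40741.
Balance m(1−p*) = e·p* gives m = e·p*/(1−p*) = 0.58×0.40741/0.59259 = 0.39875.
New p* = m/(m+e) = 0.39875/(0.39875+1.35140) = 0.22784.
Δp* = 0.22784 − 0.40741 = -0.17957.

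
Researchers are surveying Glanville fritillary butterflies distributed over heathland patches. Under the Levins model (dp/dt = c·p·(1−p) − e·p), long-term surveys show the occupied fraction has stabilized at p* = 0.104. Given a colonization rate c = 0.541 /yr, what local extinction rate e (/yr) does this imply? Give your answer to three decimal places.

At equilibrium c(1−p*) = e.
e = 0.541 × (1 − 0.104) = 0.541 × 0.8960 = 0.4847.

0.485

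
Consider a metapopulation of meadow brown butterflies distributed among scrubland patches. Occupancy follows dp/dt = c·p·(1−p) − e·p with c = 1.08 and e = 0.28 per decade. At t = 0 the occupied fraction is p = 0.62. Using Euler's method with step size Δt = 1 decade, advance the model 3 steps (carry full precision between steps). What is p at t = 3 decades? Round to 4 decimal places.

0.7387

Update rule: p ← p + [c·p·(1−p) − e·p]·Δt with Δt = 1.
step 1: Δp = +0.08085, p = 0.70085
step 2: Δp = +0.03020, p = 0.73104
step 3: Δp = +0.00766, p = 0.73870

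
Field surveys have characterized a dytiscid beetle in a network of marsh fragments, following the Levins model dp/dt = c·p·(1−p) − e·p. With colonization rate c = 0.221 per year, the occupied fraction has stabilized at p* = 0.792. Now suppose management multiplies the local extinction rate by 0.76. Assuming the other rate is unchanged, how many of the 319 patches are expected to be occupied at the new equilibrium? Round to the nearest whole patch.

Balance c(1−p*) = e gives e = 0.221×(1 − 0.79200) = 0.04597.
New p* = 1 − e/c = 1 − 0.03494/0.22100 = 0.84190.
Expected occupied = 319 × 0.84190 = 268.57 ≈ 269.

269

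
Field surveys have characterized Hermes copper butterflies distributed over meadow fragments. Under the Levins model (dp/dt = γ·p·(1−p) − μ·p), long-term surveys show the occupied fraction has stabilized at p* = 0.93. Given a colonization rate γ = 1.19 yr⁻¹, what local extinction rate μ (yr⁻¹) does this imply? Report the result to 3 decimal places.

At equilibrium γ(1−p*) = μ.
μ = 1.19 × (1 − 0.93) = 1.19 × 0.0700 = 0.0833.

0.083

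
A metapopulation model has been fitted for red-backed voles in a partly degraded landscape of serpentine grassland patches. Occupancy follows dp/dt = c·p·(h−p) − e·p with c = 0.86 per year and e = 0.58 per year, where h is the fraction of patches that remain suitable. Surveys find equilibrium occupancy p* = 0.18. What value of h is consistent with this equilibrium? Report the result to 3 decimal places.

0.854

At equilibrium c(h−p*) = e, so h = p* + e/c.
h = 0.18 + 0.58/0.86 = 0.18 + 0.6744 = 0.8544.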